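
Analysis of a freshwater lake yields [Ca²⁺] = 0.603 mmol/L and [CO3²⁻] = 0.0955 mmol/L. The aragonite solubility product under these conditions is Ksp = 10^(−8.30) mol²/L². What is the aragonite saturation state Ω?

Ksp = 10^(−8.30) = 5.012×10^-9
Ω = [Ca²⁺][CO3²⁻]/Ksp = (0.603×10^-3)(0.0955×10^-3) / 5.012×10^-9 = 11.5

Ω = 11.5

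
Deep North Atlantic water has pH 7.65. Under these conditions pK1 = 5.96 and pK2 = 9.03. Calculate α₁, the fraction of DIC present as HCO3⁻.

α₁ = 1 / (1 + [H⁺]/K1 + K2/[H⁺]) = 1 / (1 + 10^-1.69 + 10^-1.38)
   = 1 / (1 + 0.020417 + 0.041687) = 1/1.0621 = 0.9415

α₁ = 0.942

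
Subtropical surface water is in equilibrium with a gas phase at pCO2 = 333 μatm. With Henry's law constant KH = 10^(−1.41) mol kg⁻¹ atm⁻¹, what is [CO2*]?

KH = 10^(−1.41) = 3.890×10^-2 mol kg⁻¹ atm⁻¹
[CO2*] = KH · pCO2 = 3.890×10^-2 × 333×10^-6 atm = 1.30×10^-5 mol/kg

[CO2*] = 13.0 μmol/kg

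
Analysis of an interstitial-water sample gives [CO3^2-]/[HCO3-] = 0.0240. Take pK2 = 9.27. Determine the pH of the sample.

From K2 = [H⁺][CO3^2-]/[HCO3-]:  pH = pK2 + log₁₀([CO3^2-]/[HCO3-])
log₁₀(0.0240) = -1.620
pH = 9.27 + (-1.620) = 7.65

pH = 7.65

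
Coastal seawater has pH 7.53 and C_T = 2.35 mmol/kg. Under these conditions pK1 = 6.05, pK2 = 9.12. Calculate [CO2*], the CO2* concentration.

[CO2*] = 0.0735 mmol/kg

α₀ = 1 / (1 + K1/[H⁺] + K1K2/[H⁺]²) = 1 / (1 + 10^+1.48 + 10^-0.11)
   = 1 / (1 + 30.200 + 0.77625) = 1/31.976 = 0.03127
[CO2*] = α₀ × DIC = 0.03127 × 2.35 = 0.0735 mmol/kg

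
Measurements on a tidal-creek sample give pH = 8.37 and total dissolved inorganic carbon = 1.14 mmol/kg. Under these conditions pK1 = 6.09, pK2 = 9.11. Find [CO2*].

[CO2*] = 5.04 μmol/kg

α₀ = 1 / (1 + K1/[H⁺] + K1K2/[H⁺]²) = 1 / (1 + 10^+2.28 + 10^+1.54)
   = 1 / (1 + 190.55 + 34.674) = 1/226.22 = 0.004420
[CO2*] = α₀ × DIC = 0.004420 × 1.14 = 0.00504 mmol/kg = 5.04 μmol/kg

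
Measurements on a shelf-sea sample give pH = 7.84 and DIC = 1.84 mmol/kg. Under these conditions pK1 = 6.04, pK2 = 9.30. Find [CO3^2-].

[CO3²⁻] = 0.0607 mmol/kg

α₂ = 1 / (1 + [H⁺]/K2 + [H⁺]²/(K1K2)) = 1 / (1 + 10^+1.46 + 10^-0.34)
   = 1 / (1 + 28.840 + 0.45709) = 1/30.297 = 0.03301
[CO3²⁻] = α₂ × DIC = 0.03301 × 1.84 = 0.0607 mmol/kg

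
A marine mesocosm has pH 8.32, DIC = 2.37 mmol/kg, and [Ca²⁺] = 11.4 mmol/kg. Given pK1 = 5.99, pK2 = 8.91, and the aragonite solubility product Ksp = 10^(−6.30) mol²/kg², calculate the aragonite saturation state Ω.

α₂ = 1 / (1 + [H⁺]/K2 + [H⁺]²/(K1K2)) = 1 / (1 + 10^+0.59 + 10^-1.74)
   = 1 / (1 + 3.8905 + 0.018197) = 1/4.9086 = 0.2037
[CO3²⁻] = α₂ × DIC = 0.2037 × 2.37 = 0.4828 mmol/kg
Ksp = 10^(−6.30) = 5.012×10^-7
Ω = [Ca²⁺][CO3²⁻]/Ksp = (11.4×10^-3)(4.828×10^-4) / 5.012×10^-7 = 11.0

Ω = 11.0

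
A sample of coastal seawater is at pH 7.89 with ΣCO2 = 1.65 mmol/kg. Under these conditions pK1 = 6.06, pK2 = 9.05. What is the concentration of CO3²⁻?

[CO3²⁻] = 0.105 mmol/kg

α₂ = 1 / (1 + [H⁺]/K2 + [H⁺]²/(K1K2)) = 1 / (1 + 10^+1.16 + 10^-0.67)
   = 1 / (1 + 14.454 + 0.21380) = 1/15.668 = 0.06382
[CO3²⁻] = α₂ × DIC = 0.06382 × 1.65 = 0.105 mmol/kg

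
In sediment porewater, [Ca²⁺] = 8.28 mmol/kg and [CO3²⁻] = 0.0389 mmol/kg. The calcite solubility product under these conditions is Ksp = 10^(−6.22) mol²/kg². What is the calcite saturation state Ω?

Ω = 0.535

Ksp = 10^(−6.22) = 6.026×10^-7
Ω = [Ca²⁺][CO3²⁻]/Ksp = (8.28×10^-3)(0.0389×10^-3) / 6.026×10^-7 = 0.535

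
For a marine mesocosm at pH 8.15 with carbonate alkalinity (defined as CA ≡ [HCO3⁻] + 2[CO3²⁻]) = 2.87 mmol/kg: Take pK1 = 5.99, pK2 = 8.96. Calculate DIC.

CA = [HCO3⁻] + 2[CO3²⁻] = (α₁ + 2α₂)·DIC
At pH 8.15: [H⁺]/K1 = 10^-2.16 = 0.0069183, K2/[H⁺] = 10^-0.81 = 0.15488
α₁ = 1/(1 + 0.0069183 + 0.15488) = 1/1.1618 = 0.8607; α₂ = α₁·K2/[H⁺] = 0.1333
α₁ + 2α₂ = 1.1274
DIC = CA / (α₁ + 2α₂) = 2.87 / 1.1274 = 2.55 mmol/kg

DIC = 2.55 mmol/kg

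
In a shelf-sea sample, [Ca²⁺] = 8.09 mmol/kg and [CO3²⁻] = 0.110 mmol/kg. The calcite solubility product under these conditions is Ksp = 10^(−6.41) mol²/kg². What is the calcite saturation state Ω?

Ω = 2.29

Ksp = 10^(−6.41) = 3.890×10^-7
Ω = [Ca²⁺][CO3²⁻]/Ksp = (8.09×10^-3)(0.110×10^-3) / 3.890×10^-7 = 2.29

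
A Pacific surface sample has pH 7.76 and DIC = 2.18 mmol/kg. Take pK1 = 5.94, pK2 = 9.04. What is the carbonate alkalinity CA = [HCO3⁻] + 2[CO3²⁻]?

CA = 2.26 mmol/kg

CA = [HCO3⁻] + 2[CO3²⁻] = (α₁ + 2α₂)·DIC
At pH 7.76: [H⁺]/K1 = 10^-1.82 = 0.015136, K2/[H⁺] = 10^-1.28 = 0.052481
α₁ = 1/(1 + 0.015136 + 0.052481) = 1/1.0676 = 0.9367; α₂ = α₁·K2/[H⁺] = 0.04916
α₁ + 2α₂ = 1.0350
CA = 1.0350 × 2.18 = 2.26 mmol/kg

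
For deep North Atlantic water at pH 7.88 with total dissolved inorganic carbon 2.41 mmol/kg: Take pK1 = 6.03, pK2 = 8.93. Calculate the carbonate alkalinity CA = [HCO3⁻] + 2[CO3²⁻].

CA = 2.57 mmol/kg

CA = [HCO3⁻] + 2[CO3²⁻] = (α₁ + 2α₂)·DIC
At pH 7.88: [H⁺]/K1 = 10^-1.85 = 0.014125, K2/[H⁺] = 10^-1.05 = 0.089125
α₁ = 1/(1 + 0.014125 + 0.089125) = 1/1.1033 = 0.9064; α₂ = α₁·K2/[H⁺] = 0.08078
α₁ + 2α₂ = 1.0680
CA = 1.0680 × 2.41 = 2.57 mmol/kg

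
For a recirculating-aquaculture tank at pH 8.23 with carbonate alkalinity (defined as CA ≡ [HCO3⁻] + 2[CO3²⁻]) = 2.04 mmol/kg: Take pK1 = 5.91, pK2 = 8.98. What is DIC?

CA = [HCO3⁻] + 2[CO3²⁻] = (α₁ + 2α₂)·DIC
At pH 8.23: [H⁺]/K1 = 10^-2.32 = 0.0047863, K2/[H⁺] = 10^-0.75 = 0.17783
α₁ = 1/(1 + 0.0047863 + 0.17783) = 1/1.1826 = 0.8456; α₂ = α₁·K2/[H⁺] = 0.1504
α₁ + 2α₂ = 1.1463
DIC = CA / (α₁ + 2α₂) = 2.04 / 1.1463 = 1.78 mmol/kg

DIC = 1.78 mmol/kg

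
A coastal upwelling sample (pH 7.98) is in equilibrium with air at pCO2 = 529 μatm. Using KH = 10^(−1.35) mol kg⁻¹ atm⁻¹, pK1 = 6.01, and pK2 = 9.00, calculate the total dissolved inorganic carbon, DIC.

DIC = 2.44 mmol/kg

[CO2*] = KH · pCO2 = 10^(−1.35) × 529×10^-6 = 2.363×10^-5 mol/kg
α₀ = 1/(1 + K1/[H⁺] + K1K2/[H⁺]²) = 1/(1 + 10^+1.97 + 10^+0.95) = 0.009686
DIC = [CO2*]/α₀ = 2.363×10^-5 / 0.009686 = 2.44 mmol/kg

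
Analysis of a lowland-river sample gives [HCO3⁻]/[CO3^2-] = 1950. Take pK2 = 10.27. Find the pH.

From K2 = [H⁺][CO3^2-]/[HCO3⁻]:  pH = pK2 − log₁₀([HCO3⁻]/[CO3^2-])
log₁₀(1950) = +3.290
pH = 10.27 − (+3.290) = 6.98

pH = 6.98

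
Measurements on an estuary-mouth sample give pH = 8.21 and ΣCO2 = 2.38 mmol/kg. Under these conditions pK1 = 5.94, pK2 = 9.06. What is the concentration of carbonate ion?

α₂ = 1 / (1 + [H⁺]/K2 + [H⁺]²/(K1K2)) = 1 / (1 + 10^+0.85 + 10^-1.42)
   = 1 / (1 + 7.0795 + 0.038019) = 1/8.1175 = 0.1232
[CO3²⁻] = α₂ × DIC = 0.1232 × 2.38 = 0.293 mmol/kg

[CO3²⁻] = 0.293 mmol/kg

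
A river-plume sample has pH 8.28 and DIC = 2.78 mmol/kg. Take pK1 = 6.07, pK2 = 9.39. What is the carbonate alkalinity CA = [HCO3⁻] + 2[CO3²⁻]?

CA = 2.96 mmol/kg

CA = [HCO3⁻] + 2[CO3²⁻] = (α₁ + 2α₂)·DIC
At pH 8.28: [H⁺]/K1 = 10^-2.21 = 0.0061660, K2/[H⁺] = 10^-1.11 = 0.077625
α₁ = 1/(1 + 0.0061660 + 0.077625) = 1/1.0838 = 0.9227; α₂ = α₁·K2/[H⁺] = 0.07162
α₁ + 2α₂ = 1.0659
CA = 1.0659 × 2.78 = 2.96 mmol/kg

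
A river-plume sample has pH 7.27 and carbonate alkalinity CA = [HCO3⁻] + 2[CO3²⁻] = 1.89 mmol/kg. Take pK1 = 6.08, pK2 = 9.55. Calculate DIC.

DIC = 2.00 mmol/kg

CA = [HCO3⁻] + 2[CO3²⁻] = (α₁ + 2α₂)·DIC
At pH 7.27: [H⁺]/K1 = 10^-1.19 = 0.064565, K2/[H⁺] = 10^-2.28 = 0.0052481
α₁ = 1/(1 + 0.064565 + 0.0052481) = 1/1.0698 = 0.9347; α₂ = α₁·K2/[H⁺] = 0.004906
α₁ + 2α₂ = 0.9446
DIC = CA / (α₁ + 2α₂) = 1.89 / 0.9446 = 2.00 mmol/kg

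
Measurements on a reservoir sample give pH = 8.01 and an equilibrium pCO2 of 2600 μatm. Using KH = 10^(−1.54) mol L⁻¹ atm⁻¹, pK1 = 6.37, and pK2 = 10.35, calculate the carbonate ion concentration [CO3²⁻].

[CO3²⁻] = 15.0 μmol/L

[CO2*] = KH · pCO2 = 10^(−1.54) × 2600×10^-6 = 7.498×10^-5 mol/L
α₀ = 1/(1 + K1/[H⁺] + K1K2/[H⁺]²) = 1/(1 + 10^+1.64 + 10^-0.70) = 0.02230
DIC = [CO2*]/α₀ = 7.498×10^-5 / 0.02230 = 3.363 mmol/L
[CO3²⁻] = α₂·DIC; α₂ = 0.004449, so [CO3²⁻] = 0.004449 × 3.363 = 0.0150 mmol/L = 15.0 μmol/L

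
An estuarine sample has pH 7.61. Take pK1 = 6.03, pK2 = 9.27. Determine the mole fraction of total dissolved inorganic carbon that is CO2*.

α₀ = 1 / (1 + K1/[H⁺] + K1K2/[H⁺]²) = 1 / (1 + 10^+1.58 + 10^-0.08)
   = 1 / (1 + 38.019 + 0.83176) = 1/39.851 = 0.02509

α₀ = 0.0251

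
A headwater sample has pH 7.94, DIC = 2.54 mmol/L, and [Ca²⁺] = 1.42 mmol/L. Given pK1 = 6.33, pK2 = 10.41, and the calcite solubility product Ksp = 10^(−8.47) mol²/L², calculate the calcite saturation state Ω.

α₂ = 1 / (1 + [H⁺]/K2 + [H⁺]²/(K1K2)) = 1 / (1 + 10^+2.47 + 10^+0.86)
   = 1 / (1 + 295.12 + 7.2444) = 1/303.37 = 0.003296
[CO3²⁻] = α₂ × DIC = 0.003296 × 2.54 = 0.008373 mmol/L = 8.373 μmol/L
Ksp = 10^(−8.47) = 3.388×10^-9
Ω = [Ca²⁺][CO3²⁻]/Ksp = (1.42×10^-3)(8.373×10^-6) / 3.388×10^-9 = 3.51

Ω = 3.51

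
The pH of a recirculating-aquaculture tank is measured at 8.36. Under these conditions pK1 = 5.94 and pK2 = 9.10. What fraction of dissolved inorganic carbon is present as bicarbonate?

α₁ = 0.843

α₁ = 1 / (1 + [H⁺]/K1 + K2/[H⁺]) = 1 / (1 + 10^-2.42 + 10^-0.74)
   = 1 / (1 + 0.0038019 + 0.18197) = 1/1.1858 = 0.8433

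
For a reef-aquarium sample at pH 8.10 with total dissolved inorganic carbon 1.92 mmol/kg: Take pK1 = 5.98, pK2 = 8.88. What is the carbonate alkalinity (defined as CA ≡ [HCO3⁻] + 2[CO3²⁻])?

CA = 2.18 mmol/kg

CA = [HCO3⁻] + 2[CO3²⁻] = (α₁ + 2α₂)·DIC
At pH 8.10: [H⁺]/K1 = 10^-2.12 = 0.0075858, K2/[H⁺] = 10^-0.78 = 0.16596
α₁ = 1/(1 + 0.0075858 + 0.16596) = 1/1.1735 = 0.8521; α₂ = α₁·K2/[H⁺] = 0.1414
α₁ + 2α₂ = 1.1350
CA = 1.1350 × 1.92 = 2.18 mmol/kg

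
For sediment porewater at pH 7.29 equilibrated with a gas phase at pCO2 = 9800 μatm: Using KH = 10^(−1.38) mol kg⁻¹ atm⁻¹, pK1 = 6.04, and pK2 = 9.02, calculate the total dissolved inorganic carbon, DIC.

[CO2*] = KH · pCO2 = 10^(−1.38) × 9800×10^-6 = 4.085×10^-4 mol/kg
α₀ = 1/(1 + K1/[H⁺] + K1K2/[H⁺]²) = 1/(1 + 10^+1.25 + 10^-0.48) = 0.05232
DIC = [CO2*]/α₀ = 4.085×10^-4 / 0.05232 = 7.81 mmol/kg

DIC = 7.81 mmol/kg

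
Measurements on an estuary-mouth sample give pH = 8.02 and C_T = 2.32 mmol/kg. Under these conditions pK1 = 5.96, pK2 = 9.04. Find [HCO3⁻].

α₁ = 1 / (1 + [H⁺]/K1 + K2/[H⁺]) = 1 / (1 + 10^-2.06 + 10^-1.02)
   = 1 / (1 + 0.0087096 + 0.095499) = 1/1.1042 = 0.9056
[HCO3⁻] = α₁ × DIC = 0.9056 × 2.32 = 2.10 mmol/kg

[HCO3⁻] = 2.10 mmol/kg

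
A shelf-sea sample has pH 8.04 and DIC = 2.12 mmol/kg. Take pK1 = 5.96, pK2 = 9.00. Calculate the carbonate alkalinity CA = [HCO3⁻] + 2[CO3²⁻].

CA = 2.31 mmol/kg

CA = [HCO3⁻] + 2[CO3²⁻] = (α₁ + 2α₂)·DIC
At pH 8.04: [H⁺]/K1 = 10^-2.08 = 0.0083176, K2/[H⁺] = 10^-0.96 = 0.10965
α₁ = 1/(1 + 0.0083176 + 0.10965) = 1/1.1180 = 0.8945; α₂ = α₁·K2/[H⁺] = 0.09808
α₁ + 2α₂ = 1.0906
CA = 1.0906 × 2.12 = 2.31 mmol/kg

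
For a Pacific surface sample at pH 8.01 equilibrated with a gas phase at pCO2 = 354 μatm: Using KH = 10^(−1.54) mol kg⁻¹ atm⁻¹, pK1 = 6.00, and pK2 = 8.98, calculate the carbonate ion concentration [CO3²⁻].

[CO3²⁻] = 0.112 mmol/kg

[CO2*] = KH · pCO2 = 10^(−1.54) × 354×10^-6 = 1.021×10^-5 mol/kg
α₀ = 1/(1 + K1/[H⁺] + K1K2/[H⁺]²) = 1/(1 + 10^+2.01 + 10^+1.04) = 0.008749
DIC = [CO2*]/α₀ = 1.021×10^-5 / 0.008749 = 1.167 mmol/kg
[CO3²⁻] = α₂·DIC; α₂ = 0.09593, so [CO3²⁻] = 0.09593 × 1.167 = 0.112 mmol/kg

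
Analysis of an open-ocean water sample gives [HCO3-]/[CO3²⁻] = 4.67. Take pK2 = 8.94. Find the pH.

pH = 8.27

From K2 = [H⁺][CO3²⁻]/[HCO3-]:  pH = pK2 − log₁₀([HCO3-]/[CO3²⁻])
log₁₀(4.67) = +0.669
pH = 8.94 − (+0.669) = 8.27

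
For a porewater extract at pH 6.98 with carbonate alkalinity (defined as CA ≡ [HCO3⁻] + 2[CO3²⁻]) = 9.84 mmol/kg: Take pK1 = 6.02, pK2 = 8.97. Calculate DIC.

CA = [HCO3⁻] + 2[CO3²⁻] = (α₁ + 2α₂)·DIC
At pH 6.98: [H⁺]/K1 = 10^-0.96 = 0.10965, K2/[H⁺] = 10^-1.99 = 0.010233
α₁ = 1/(1 + 0.10965 + 0.010233) = 1/1.1199 = 0.8930; α₂ = α₁·K2/[H⁺] = 0.009138
α₁ + 2α₂ = 0.9112
DIC = CA / (α₁ + 2α₂) = 9.84 / 0.9112 = 10.8 mmol/kg

DIC = 10.8 mmol/kg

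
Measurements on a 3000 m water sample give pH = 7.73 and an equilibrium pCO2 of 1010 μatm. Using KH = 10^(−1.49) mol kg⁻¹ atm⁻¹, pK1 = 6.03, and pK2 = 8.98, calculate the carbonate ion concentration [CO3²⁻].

[CO2*] = KH · pCO2 = 10^(−1.49) × 1010×10^-6 = 3.268×10^-5 mol/kg
α₀ = 1/(1 + K1/[H⁺] + K1K2/[H⁺]²) = 1/(1 + 10^+1.70 + 10^+0.45) = 0.01854
DIC = [CO2*]/α₀ = 3.268×10^-5 / 0.01854 = 1.763 mmol/kg
[CO3²⁻] = α₂·DIC; α₂ = 0.05225, so [CO3²⁻] = 0.05225 × 1.763 = 0.0921 mmol/kg

[CO3²⁻] = 0.0921 mmol/kg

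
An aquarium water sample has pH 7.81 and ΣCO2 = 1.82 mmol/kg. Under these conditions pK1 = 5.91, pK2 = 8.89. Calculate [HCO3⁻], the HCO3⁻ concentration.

α₁ = 1 / (1 + [H⁺]/K1 + K2/[H⁺]) = 1 / (1 + 10^-1.90 + 10^-1.08)
   = 1 / (1 + 0.012589 + 0.083176) = 1/1.0958 = 0.9126
[HCO3⁻] = α₁ × DIC = 0.9126 × 1.82 = 1.66 mmol/kg

[HCO3⁻] = 1.66 mmol/kg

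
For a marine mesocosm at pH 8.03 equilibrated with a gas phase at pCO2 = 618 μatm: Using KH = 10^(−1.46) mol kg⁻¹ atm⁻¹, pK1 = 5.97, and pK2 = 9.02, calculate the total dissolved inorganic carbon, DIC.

[CO2*] = KH · pCO2 = 10^(−1.46) × 618×10^-6 = 2.143×10^-5 mol/kg
α₀ = 1/(1 + K1/[H⁺] + K1K2/[H⁺]²) = 1/(1 + 10^+2.06 + 10^+1.07) = 0.007839
DIC = [CO2*]/α₀ = 2.143×10^-5 / 0.007839 = 2.73 mmol/kg

DIC = 2.73 mmol/kg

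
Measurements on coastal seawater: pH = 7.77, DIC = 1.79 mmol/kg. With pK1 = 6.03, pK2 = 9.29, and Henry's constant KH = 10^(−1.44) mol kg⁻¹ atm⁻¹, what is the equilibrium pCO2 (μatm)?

α₀ = 1 / (1 + K1/[H⁺] + K1K2/[H⁺]²) = 1 / (1 + 10^+1.74 + 10^+0.22)
   = 1 / (1 + 54.954 + 1.6596) = 1/57.614 = 0.01736
[CO2*] = α₀ × DIC = 0.01736 × 1.79 = 0.03107 mmol/kg
pCO2 = [CO2*]/KH = 3.107×10^-5 / 3.631×10^-2 = 856 μatm

pCO2 = 856 μatm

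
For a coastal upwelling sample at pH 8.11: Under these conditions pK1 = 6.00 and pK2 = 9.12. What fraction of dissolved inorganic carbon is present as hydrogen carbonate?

α₁ = 0.905

α₁ = 1 / (1 + [H⁺]/K1 + K2/[H⁺]) = 1 / (1 + 10^-2.11 + 10^-1.01)
   = 1 / (1 + 0.0077625 + 0.097724) = 1/1.1055 = 0.9046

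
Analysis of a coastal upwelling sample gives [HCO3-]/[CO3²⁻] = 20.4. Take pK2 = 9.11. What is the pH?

pH = 7.80

From K2 = [H⁺][CO3²⁻]/[HCO3-]:  pH = pK2 − log₁₀([HCO3-]/[CO3²⁻])
log₁₀(20.4) = +1.310
pH = 9.11 − (+1.310) = 7.80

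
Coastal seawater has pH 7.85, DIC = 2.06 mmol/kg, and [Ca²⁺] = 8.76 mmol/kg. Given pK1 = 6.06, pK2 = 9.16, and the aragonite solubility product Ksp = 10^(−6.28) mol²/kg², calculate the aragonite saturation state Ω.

α₂ = 1 / (1 + [H⁺]/K2 + [H⁺]²/(K1K2)) = 1 / (1 + 10^+1.31 + 10^-0.48)
   = 1 / (1 + 20.417 + 0.33113) = 1/21.749 = 0.04598
[CO3²⁻] = α₂ × DIC = 0.04598 × 2.06 = 0.09472 mmol/kg
Ksp = 10^(−6.28) = 5.248×10^-7
Ω = [Ca²⁺][CO3²⁻]/Ksp = (8.76×10^-3)(9.472×10^-5) / 5.248×10^-7 = 1.58

Ω = 1.58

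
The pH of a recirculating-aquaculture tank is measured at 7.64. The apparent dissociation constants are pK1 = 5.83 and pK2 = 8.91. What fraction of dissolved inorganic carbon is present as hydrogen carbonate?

α₁ = 1 / (1 + [H⁺]/K1 + K2/[H⁺]) = 1 / (1 + 10^-1.81 + 10^-1.27)
   = 1 / (1 + 0.015488 + 0.053703) = 1/1.0692 = 0.9353

α₁ = 0.935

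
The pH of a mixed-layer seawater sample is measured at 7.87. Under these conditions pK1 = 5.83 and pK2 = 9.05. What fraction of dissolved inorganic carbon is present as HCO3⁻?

α₁ = 1 / (1 + [H⁺]/K1 + K2/[H⁺]) = 1 / (1 + 10^-2.04 + 10^-1.18)
   = 1 / (1 + 0.0091201 + 0.066069) = 1/1.0752 = 0.9301

α₁ = 0.930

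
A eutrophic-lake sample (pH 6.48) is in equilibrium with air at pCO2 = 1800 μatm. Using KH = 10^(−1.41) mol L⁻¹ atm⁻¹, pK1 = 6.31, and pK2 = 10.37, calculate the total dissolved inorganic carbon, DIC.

DIC = 0.174 mmol/L

[CO2*] = KH · pCO2 = 10^(−1.41) × 1800×10^-6 = 7.003×10^-5 mol/L
α₀ = 1/(1 + K1/[H⁺] + K1K2/[H⁺]²) = 1/(1 + 10^+0.17 + 10^-3.72) = 0.4033
DIC = [CO2*]/α₀ = 7.003×10^-5 / 0.4033 = 0.174 mmol/L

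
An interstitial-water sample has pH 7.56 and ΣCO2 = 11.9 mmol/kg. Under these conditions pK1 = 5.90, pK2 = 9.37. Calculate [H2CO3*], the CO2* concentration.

[CO2*] = 0.251 mmol/kg

α₀ = 1 / (1 + K1/[H⁺] + K1K2/[H⁺]²) = 1 / (1 + 10^+1.66 + 10^-0.15)
   = 1 / (1 + 45.709 + 0.70795) = 1/47.417 = 0.02109
[CO2*] = α₀ × DIC = 0.02109 × 11.9 = 0.251 mmol/kg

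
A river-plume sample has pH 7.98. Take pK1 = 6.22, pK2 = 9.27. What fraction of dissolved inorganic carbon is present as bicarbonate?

α₁ = 1 / (1 + [H⁺]/K1 + K2/[H⁺]) = 1 / (1 + 10^-1.76 + 10^-1.29)
   = 1 / (1 + 0.017378 + 0.051286) = 1/1.0687 = 0.9357

α₁ = 0.936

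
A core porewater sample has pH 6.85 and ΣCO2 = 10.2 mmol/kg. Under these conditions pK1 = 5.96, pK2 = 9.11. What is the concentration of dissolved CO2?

[CO2*] = 1.16 mmol/kg

α₀ = 1 / (1 + K1/[H⁺] + K1K2/[H⁺]²) = 1 / (1 + 10^+0.89 + 10^-1.37)
   = 1 / (1 + 7.7625 + 0.042658) = 1/8.8051 = 0.1136
[CO2*] = α₀ × DIC = 0.1136 × 10.2 = 1.16 mmol/kg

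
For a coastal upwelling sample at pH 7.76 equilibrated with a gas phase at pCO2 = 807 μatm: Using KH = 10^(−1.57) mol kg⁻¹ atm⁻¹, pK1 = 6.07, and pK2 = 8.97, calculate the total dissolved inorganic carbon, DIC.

[CO2*] = KH · pCO2 = 10^(−1.57) × 807×10^-6 = 2.172×10^-5 mol/kg
α₀ = 1/(1 + K1/[H⁺] + K1K2/[H⁺]²) = 1/(1 + 10^+1.69 + 10^+0.48) = 0.01887
DIC = [CO2*]/α₀ = 2.172×10^-5 / 0.01887 = 1.15 mmol/kg

DIC = 1.15 mmol/kg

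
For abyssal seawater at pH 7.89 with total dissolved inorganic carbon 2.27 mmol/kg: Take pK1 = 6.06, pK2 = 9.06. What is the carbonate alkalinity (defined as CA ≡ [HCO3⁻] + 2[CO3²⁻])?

CA = 2.38 mmol/kg

CA = [HCO3⁻] + 2[CO3²⁻] = (α₁ + 2α₂)·DIC
At pH 7.89: [H⁺]/K1 = 10^-1.83 = 0.014791, K2/[H⁺] = 10^-1.17 = 0.067608
α₁ = 1/(1 + 0.014791 + 0.067608) = 1/1.0824 = 0.9239; α₂ = α₁·K2/[H⁺] = 0.06246
α₁ + 2α₂ = 1.0488
CA = 1.0488 × 2.27 = 2.38 mmol/kg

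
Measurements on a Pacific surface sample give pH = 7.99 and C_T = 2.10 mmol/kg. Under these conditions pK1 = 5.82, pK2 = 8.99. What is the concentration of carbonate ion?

α₂ = 1 / (1 + [H⁺]/K2 + [H⁺]²/(K1K2)) = 1 / (1 + 10^+1.00 + 10^-1.17)
   = 1 / (1 + 10.000 + 0.067608) = 1/11.068 = 0.09035
[CO3²⁻] = α₂ × DIC = 0.09035 × 2.10 = 0.190 mmol/kg

[CO3²⁻] = 0.190 mmol/kg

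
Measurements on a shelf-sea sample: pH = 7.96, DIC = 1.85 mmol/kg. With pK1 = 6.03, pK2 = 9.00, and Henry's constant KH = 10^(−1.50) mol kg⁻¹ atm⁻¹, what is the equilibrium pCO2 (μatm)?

α₀ = 1 / (1 + K1/[H⁺] + K1K2/[H⁺]²) = 1 / (1 + 10^+1.93 + 10^+0.89)
   = 1 / (1 + 85.114 + 7.7625) = 1/93.876 = 0.01065
[CO2*] = α₀ × DIC = 0.01065 × 1.85 = 0.01971 mmol/kg = 19.71 μmol/kg
pCO2 = [CO2*]/KH = 1.971×10^-5 / 3.162×10^-2 = 623 μatm

pCO2 = 623 μatm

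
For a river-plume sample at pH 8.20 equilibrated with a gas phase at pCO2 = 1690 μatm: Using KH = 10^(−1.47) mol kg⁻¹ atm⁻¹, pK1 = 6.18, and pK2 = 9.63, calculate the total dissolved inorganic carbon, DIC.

[CO2*] = KH · pCO2 = 10^(−1.47) × 1690×10^-6 = 5.726×10^-5 mol/kg
α₀ = 1/(1 + K1/[H⁺] + K1K2/[H⁺]²) = 1/(1 + 10^+2.02 + 10^+0.59) = 0.009124
DIC = [CO2*]/α₀ = 5.726×10^-5 / 0.009124 = 6.28 mmol/kg

DIC = 6.28 mmol/kg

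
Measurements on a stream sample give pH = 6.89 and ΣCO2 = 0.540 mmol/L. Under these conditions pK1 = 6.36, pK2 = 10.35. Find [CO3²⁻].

[CO3²⁻] = 0.145 μmol/L

α₂ = 1 / (1 + [H⁺]/K2 + [H⁺]²/(K1K2)) = 1 / (1 + 10^+3.46 + 10^+2.93)
   = 1 / (1 + 2884.0 + 851.14) = 1/3736.2 = 0.0002677
[CO3²⁻] = α₂ × DIC = 0.0002677 × 0.540 = 0.000145 mmol/L = 0.145 μmol/L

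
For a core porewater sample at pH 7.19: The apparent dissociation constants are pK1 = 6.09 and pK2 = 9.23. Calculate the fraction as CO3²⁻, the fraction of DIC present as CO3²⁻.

α₂ = 0.00838

α₂ = 1 / (1 + [H⁺]/K2 + [H⁺]²/(K1K2)) = 1 / (1 + 10^+2.04 + 10^+0.94)
   = 1 / (1 + 109.65 + 8.7096) = 1/119.36 = 0.008378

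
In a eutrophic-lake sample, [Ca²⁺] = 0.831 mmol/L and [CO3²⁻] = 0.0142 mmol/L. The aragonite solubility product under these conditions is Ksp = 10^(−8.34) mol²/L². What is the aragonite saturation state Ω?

Ω = 2.58

Ksp = 10^(−8.34) = 4.571×10^-9
Ω = [Ca²⁺][CO3²⁻]/Ksp = (0.831×10^-3)(0.0142×10^-3) / 4.571×10^-9 = 2.58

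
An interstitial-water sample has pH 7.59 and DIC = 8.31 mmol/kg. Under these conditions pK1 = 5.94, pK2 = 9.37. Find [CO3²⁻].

α₂ = 1 / (1 + [H⁺]/K2 + [H⁺]²/(K1K2)) = 1 / (1 + 10^+1.78 + 10^+0.13)
   = 1 / (1 + 60.256 + 1.3490) = 1/62.605 = 0.01597
[CO3²⁻] = α₂ × DIC = 0.01597 × 8.31 = 0.133 mmol/kg

[CO3²⁻] = 0.133 mmol/kg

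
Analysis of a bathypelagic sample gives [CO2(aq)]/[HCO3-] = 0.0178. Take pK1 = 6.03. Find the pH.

pH = 7.78

From K1 = [H⁺][HCO3-]/[CO2(aq)]:  pH = pK1 − log₁₀([CO2(aq)]/[HCO3-])
log₁₀(0.0178) = -1.750
pH = 6.03 − (-1.750) = 7.78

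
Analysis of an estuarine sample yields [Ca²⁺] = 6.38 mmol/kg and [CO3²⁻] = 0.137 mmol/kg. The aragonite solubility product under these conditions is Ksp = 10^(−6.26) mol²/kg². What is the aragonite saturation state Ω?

Ω = 1.59

Ksp = 10^(−6.26) = 5.495×10^-7
Ω = [Ca²⁺][CO3²⁻]/Ksp = (6.38×10^-3)(0.137×10^-3) / 5.495×10^-7 = 1.59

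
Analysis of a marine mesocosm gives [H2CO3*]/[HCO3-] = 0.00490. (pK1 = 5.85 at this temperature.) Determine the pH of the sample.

pH = 8.16

From K1 = [H⁺][HCO3-]/[H2CO3*]:  pH = pK1 − log₁₀([H2CO3*]/[HCO3-])
log₁₀(0.00490) = -2.310
pH = 5.85 − (-2.310) = 8.16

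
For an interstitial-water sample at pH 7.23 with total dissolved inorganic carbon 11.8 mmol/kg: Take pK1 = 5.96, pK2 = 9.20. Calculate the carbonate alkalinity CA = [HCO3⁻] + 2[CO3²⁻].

CA = 11.3 mmol/kg

CA = [HCO3⁻] + 2[CO3²⁻] = (α₁ + 2α₂)·DIC
At pH 7.23: [H⁺]/K1 = 10^-1.27 = 0.053703, K2/[H⁺] = 10^-1.97 = 0.010715
α₁ = 1/(1 + 0.053703 + 0.010715) = 1/1.0644 = 0.9395; α₂ = α₁·K2/[H⁺] = 0.01007
α₁ + 2α₂ = 0.9596
CA = 0.9596 × 11.8 = 11.3 mmol/kg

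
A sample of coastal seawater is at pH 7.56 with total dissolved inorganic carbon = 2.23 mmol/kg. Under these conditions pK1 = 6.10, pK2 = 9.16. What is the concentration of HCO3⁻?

α₁ = 1 / (1 + [H⁺]/K1 + K2/[H⁺]) = 1 / (1 + 10^-1.46 + 10^-1.60)
   = 1 / (1 + 0.034674 + 0.025119) = 1/1.0598 = 0.9436
[HCO3⁻] = α₁ × DIC = 0.9436 × 2.23 = 2.10 mmol/kg

[HCO3⁻] = 2.10 mmol/kg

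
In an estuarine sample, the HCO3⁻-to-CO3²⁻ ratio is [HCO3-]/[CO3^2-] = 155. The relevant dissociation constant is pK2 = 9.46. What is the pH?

From K2 = [H⁺][CO3^2-]/[HCO3-]:  pH = pK2 − log₁₀([HCO3-]/[CO3^2-])
log₁₀(155) = +2.190
pH = 9.46 − (+2.190) = 7.27

pH = 7.27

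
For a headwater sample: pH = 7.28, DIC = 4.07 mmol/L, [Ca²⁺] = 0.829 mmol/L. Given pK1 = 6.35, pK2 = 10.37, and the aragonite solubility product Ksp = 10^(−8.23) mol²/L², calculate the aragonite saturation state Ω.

α₂ = 1 / (1 + [H⁺]/K2 + [H⁺]²/(K1K2)) = 1 / (1 + 10^+3.09 + 10^+2.16)
   = 1 / (1 + 1230.3 + 144.54) = 1/1375.8 = 0.0007268
[CO3²⁻] = α₂ × DIC = 0.0007268 × 4.07 = 0.002958 mmol/L = 2.958 μmol/L
Ksp = 10^(−8.23) = 5.888×10^-9
Ω = [Ca²⁺][CO3²⁻]/Ksp = (0.829×10^-3)(2.958×10^-6) / 5.888×10^-9 = 0.416

Ω = 0.416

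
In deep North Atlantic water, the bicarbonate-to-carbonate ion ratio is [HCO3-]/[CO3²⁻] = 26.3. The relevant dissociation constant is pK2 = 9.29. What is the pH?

pH = 7.87

From K2 = [H⁺][CO3²⁻]/[HCO3-]:  pH = pK2 − log₁₀([HCO3-]/[CO3²⁻])
log₁₀(26.3) = +1.420
pH = 9.29 − (+1.420) = 7.87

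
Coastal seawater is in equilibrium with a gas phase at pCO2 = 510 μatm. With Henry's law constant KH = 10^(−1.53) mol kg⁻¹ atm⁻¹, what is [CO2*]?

KH = 10^(−1.53) = 2.951×10^-2 mol kg⁻¹ atm⁻¹
[CO2*] = KH · pCO2 = 2.951×10^-2 × 510×10^-6 atm = 1.51×10^-5 mol/kg

[CO2*] = 15.1 μmol/kg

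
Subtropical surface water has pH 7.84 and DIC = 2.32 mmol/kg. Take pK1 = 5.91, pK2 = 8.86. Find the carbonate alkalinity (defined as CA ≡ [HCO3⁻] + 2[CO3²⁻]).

CA = [HCO3⁻] + 2[CO3²⁻] = (α₁ + 2α₂)·DIC
At pH 7.84: [H⁺]/K1 = 10^-1.93 = 0.011749, K2/[H⁺] = 10^-1.02 = 0.095499
α₁ = 1/(1 + 0.011749 + 0.095499) = 1/1.1072 = 0.9031; α₂ = α₁·K2/[H⁺] = 0.08625
α₁ + 2α₂ = 1.0756
CA = 1.0756 × 2.32 = 2.50 mmol/kg

CA = 2.50 mmol/kg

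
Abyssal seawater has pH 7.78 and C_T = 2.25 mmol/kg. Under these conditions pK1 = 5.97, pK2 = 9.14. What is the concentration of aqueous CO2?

[CO2*] = 0.0329 mmol/kg

α₀ = 1 / (1 + K1/[H⁺] + K1K2/[H⁺]²) = 1 / (1 + 10^+1.81 + 10^+0.45)
   = 1 / (1 + 64.565 + 2.8184) = 1/68.384 = 0.01462
[CO2*] = α₀ × DIC = 0.01462 × 2.25 = 0.0329 mmol/kg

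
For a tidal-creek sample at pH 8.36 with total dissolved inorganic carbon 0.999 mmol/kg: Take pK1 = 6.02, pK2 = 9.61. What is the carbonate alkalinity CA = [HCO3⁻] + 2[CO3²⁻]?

CA = 1.05 mmol/kg

CA = [HCO3⁻] + 2[CO3²⁻] = (α₁ + 2α₂)·DIC
At pH 8.36: [H⁺]/K1 = 10^-2.34 = 0.0045709, K2/[H⁺] = 10^-1.25 = 0.056234
α₁ = 1/(1 + 0.0045709 + 0.056234) = 1/1.0608 = 0.9427; α₂ = α₁·K2/[H⁺] = 0.05301
α₁ + 2α₂ = 1.0487
CA = 1.0487 × 0.999 = 1.05 mmol/kg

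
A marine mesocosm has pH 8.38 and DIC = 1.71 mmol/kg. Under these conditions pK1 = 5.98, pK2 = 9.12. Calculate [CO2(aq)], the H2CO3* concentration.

[CO2*] = 5.74 μmol/kg

α₀ = 1 / (1 + K1/[H⁺] + K1K2/[H⁺]²) = 1 / (1 + 10^+2.40 + 10^+1.66)
   = 1 / (1 + 251.19 + 45.709) = 1/297.90 = 0.003357
[CO2*] = α₀ × DIC = 0.003357 × 1.71 = 0.00574 mmol/kg = 5.74 μmol/kg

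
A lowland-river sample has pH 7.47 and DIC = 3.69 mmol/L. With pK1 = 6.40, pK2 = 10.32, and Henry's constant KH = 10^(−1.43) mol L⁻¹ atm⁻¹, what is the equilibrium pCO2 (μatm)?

pCO2 = 7780 μatm

α₀ = 1 / (1 + K1/[H⁺] + K1K2/[H⁺]²) = 1 / (1 + 10^+1.07 + 10^-1.78)
   = 1 / (1 + 11.749 + 0.016596) = 1/12.766 = 0.07834
[CO2*] = α₀ × DIC = 0.07834 × 3.69 = 0.2891 mmol/L
pCO2 = [CO2*]/KH = 2.891×10^-4 / 3.715×10^-2 = 7780 μatm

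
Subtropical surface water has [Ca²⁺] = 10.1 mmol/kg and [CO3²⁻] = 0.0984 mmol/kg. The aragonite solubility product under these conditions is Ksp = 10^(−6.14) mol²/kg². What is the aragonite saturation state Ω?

Ω = 1.37

Ksp = 10^(−6.14) = 7.244×10^-7
Ω = [Ca²⁺][CO3²⁻]/Ksp = (10.1×10^-3)(0.0984×10^-3) / 7.244×10^-7 = 1.37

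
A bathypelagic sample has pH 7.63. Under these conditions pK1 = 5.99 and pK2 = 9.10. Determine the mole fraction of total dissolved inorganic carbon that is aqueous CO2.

α₀ = 0.0217

α₀ = 1 / (1 + K1/[H⁺] + K1K2/[H⁺]²) = 1 / (1 + 10^+1.64 + 10^+0.17)
   = 1 / (1 + 43.652 + 1.4791) = 1/46.131 = 0.02168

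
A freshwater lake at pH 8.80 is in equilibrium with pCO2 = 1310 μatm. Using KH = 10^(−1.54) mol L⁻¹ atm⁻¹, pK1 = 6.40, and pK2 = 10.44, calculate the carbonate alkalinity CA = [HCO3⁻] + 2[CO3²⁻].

[CO2*] = KH · pCO2 = 10^(−1.54) × 1310×10^-6 = 3.778×10^-5 mol/L
α₀ = 1/(1 + K1/[H⁺] + K1K2/[H⁺]²) = 1/(1 + 10^+2.40 + 10^+0.76) = 0.003877
DIC = [CO2*]/α₀ = 3.778×10^-5 / 0.003877 = 9.745 mmol/L
CA = (α₁ + 2α₂)·DIC = (0.9738 + 2×0.02231) × 9.745 = 9.92 mmol/L

CA = 9.92 mmol/L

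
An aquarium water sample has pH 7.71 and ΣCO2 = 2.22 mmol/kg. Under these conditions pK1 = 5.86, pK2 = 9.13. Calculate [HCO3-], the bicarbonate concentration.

α₁ = 1 / (1 + [H⁺]/K1 + K2/[H⁺]) = 1 / (1 + 10^-1.85 + 10^-1.42)
   = 1 / (1 + 0.014125 + 0.038019) = 1/1.0521 = 0.9504
[HCO3⁻] = α₁ × DIC = 0.9504 × 2.22 = 2.11 mmol/kg

[HCO3⁻] = 2.11 mmol/kg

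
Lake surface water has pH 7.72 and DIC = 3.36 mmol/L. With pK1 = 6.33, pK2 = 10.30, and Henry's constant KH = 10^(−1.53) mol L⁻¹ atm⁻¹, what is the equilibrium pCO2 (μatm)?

α₀ = 1 / (1 + K1/[H⁺] + K1K2/[H⁺]²) = 1 / (1 + 10^+1.39 + 10^-1.19)
   = 1 / (1 + 24.547 + 0.064565) = 1/25.612 = 0.03904
[CO2*] = α₀ × DIC = 0.03904 × 3.36 = 0.1312 mmol/L
pCO2 = [CO2*]/KH = 1.312×10^-4 / 2.951×10^-2 = 4450 μatm

pCO2 = 4450 μatm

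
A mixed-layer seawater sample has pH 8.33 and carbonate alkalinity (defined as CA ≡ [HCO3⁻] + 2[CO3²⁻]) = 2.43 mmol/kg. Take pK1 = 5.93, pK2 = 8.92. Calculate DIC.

CA = [HCO3⁻] + 2[CO3²⁻] = (α₁ + 2α₂)·DIC
At pH 8.33: [H⁺]/K1 = 10^-2.40 = 0.0039811, K2/[H⁺] = 10^-0.59 = 0.25704
α₁ = 1/(1 + 0.0039811 + 0.25704) = 1/1.2610 = 0.7930; α₂ = α₁·K2/[H⁺] = 0.2038
α₁ + 2α₂ = 1.2007
DIC = CA / (α₁ + 2α₂) = 2.43 / 1.2007 = 2.02 mmol/kg

DIC = 2.02 mmol/kg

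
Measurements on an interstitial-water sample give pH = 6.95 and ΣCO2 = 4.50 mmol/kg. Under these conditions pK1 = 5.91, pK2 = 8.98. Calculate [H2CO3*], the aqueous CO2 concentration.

[CO2*] = 0.373 mmol/kg

α₀ = 1 / (1 + K1/[H⁺] + K1K2/[H⁺]²) = 1 / (1 + 10^+1.04 + 10^-0.99)
   = 1 / (1 + 10.965 + 0.10233) = 1/12.067 = 0.08287
[CO2*] = α₀ × DIC = 0.08287 × 4.50 = 0.373 mmol/kg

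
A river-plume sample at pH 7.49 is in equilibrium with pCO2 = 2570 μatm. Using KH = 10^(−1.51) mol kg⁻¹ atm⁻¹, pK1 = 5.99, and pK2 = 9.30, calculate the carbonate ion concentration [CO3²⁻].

[CO3²⁻] = 0.0389 mmol/kg

[CO2*] = KH · pCO2 = 10^(−1.51) × 2570×10^-6 = 7.942×10^-5 mol/kg
α₀ = 1/(1 + K1/[H⁺] + K1K2/[H⁺]²) = 1/(1 + 10^+1.50 + 10^-0.31) = 0.03020
DIC = [CO2*]/α₀ = 7.942×10^-5 / 0.03020 = 2.630 mmol/kg
[CO3²⁻] = α₂·DIC; α₂ = 0.01479, so [CO3²⁻] = 0.01479 × 2.630 = 0.0389 mmol/kg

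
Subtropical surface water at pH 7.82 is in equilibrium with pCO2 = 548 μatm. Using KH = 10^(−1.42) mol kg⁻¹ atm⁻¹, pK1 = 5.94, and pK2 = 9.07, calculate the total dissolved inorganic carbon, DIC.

[CO2*] = KH · pCO2 = 10^(−1.42) × 548×10^-6 = 2.083×10^-5 mol/kg
α₀ = 1/(1 + K1/[H⁺] + K1K2/[H⁺]²) = 1/(1 + 10^+1.88 + 10^+0.63) = 0.01233
DIC = [CO2*]/α₀ = 2.083×10^-5 / 0.01233 = 1.69 mmol/kg

DIC = 1.69 mmol/kg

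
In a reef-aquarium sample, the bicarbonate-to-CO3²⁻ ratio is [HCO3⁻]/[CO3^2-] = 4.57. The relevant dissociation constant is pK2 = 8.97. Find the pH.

pH = 8.31

From K2 = [H⁺][CO3^2-]/[HCO3⁻]:  pH = pK2 − log₁₀([HCO3⁻]/[CO3^2-])
log₁₀(4.57) = +0.660
pH = 8.97 − (+0.660) = 8.31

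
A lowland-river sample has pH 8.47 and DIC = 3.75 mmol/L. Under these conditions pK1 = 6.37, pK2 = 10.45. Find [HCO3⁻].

[HCO3⁻] = 3.68 mmol/L

α₁ = 1 / (1 + [H⁺]/K1 + K2/[H⁺]) = 1 / (1 + 10^-2.10 + 10^-1.98)
   = 1 / (1 + 0.0079433 + 0.010471) = 1/1.0184 = 0.9819
[HCO3⁻] = α₁ × DIC = 0.9819 × 3.75 = 3.68 mmol/L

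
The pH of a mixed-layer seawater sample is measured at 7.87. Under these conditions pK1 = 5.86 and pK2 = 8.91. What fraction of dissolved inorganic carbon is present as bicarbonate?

α₁ = 1 / (1 + [H⁺]/K1 + K2/[H⁺]) = 1 / (1 + 10^-2.01 + 10^-1.04)
   = 1 / (1 + 0.0097724 + 0.091201) = 1/1.1010 = 0.9083

α₁ = 0.908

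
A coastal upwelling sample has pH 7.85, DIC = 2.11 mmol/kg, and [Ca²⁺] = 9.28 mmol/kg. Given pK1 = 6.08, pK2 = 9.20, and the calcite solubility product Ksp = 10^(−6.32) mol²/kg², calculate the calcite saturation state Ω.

α₂ = 1 / (1 + [H⁺]/K2 + [H⁺]²/(K1K2)) = 1 / (1 + 10^+1.35 + 10^-0.42)
   = 1 / (1 + 22.387 + 0.38019) = 1/23.767 = 0.04207
[CO3²⁻] = α₂ × DIC = 0.04207 × 2.11 = 0.08878 mmol/kg
Ksp = 10^(−6.32) = 4.786×10^-7
Ω = [Ca²⁺][CO3²⁻]/Ksp = (9.28×10^-3)(8.878×10^-5) / 4.786×10^-7 = 1.72

Ω = 1.72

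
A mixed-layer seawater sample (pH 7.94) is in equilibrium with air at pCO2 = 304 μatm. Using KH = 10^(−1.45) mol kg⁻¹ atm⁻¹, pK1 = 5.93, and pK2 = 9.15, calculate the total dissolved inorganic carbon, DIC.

DIC = 1.18 mmol/kg

[CO2*] = KH · pCO2 = 10^(−1.45) × 304×10^-6 = 1.079×10^-5 mol/kg
α₀ = 1/(1 + K1/[H⁺] + K1K2/[H⁺]²) = 1/(1 + 10^+2.01 + 10^+0.80) = 0.009121
DIC = [CO2*]/α₀ = 1.079×10^-5 / 0.009121 = 1.18 mmol/kg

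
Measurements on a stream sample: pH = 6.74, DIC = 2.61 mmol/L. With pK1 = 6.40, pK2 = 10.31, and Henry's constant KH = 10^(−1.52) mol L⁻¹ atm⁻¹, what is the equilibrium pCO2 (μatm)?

α₀ = 1 / (1 + K1/[H⁺] + K1K2/[H⁺]²) = 1 / (1 + 10^+0.34 + 10^-3.23)
   = 1 / (1 + 2.1878 + 0.00058884) = 1/3.1884 = 0.3136
[CO2*] = α₀ × DIC = 0.3136 × 2.61 = 0.8186 mmol/L
pCO2 = [CO2*]/KH = 8.186×10^-4 / 3.020×10^-2 = 2.71×10^4 μatm

pCO2 = 2.71×10^4 μatm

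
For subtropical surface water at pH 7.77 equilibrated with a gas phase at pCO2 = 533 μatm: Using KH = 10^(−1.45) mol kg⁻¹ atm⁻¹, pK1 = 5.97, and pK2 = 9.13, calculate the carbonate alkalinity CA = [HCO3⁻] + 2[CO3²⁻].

[CO2*] = KH · pCO2 = 10^(−1.45) × 533×10^-6 = 1.891×10^-5 mol/kg
α₀ = 1/(1 + K1/[H⁺] + K1K2/[H⁺]²) = 1/(1 + 10^+1.80 + 10^+0.44) = 0.01496
DIC = [CO2*]/α₀ = 1.891×10^-5 / 0.01496 = 1.264 mmol/kg
CA = (α₁ + 2α₂)·DIC = (0.9438 + 2×0.04120) × 1.264 = 1.30 mmol/kg

CA = 1.30 mmol/kg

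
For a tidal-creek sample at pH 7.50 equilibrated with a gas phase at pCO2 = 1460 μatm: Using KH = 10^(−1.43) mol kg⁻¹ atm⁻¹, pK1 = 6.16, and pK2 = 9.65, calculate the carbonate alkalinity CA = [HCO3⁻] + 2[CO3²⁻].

[CO2*] = KH · pCO2 = 10^(−1.43) × 1460×10^-6 = 5.424×10^-5 mol/kg
α₀ = 1/(1 + K1/[H⁺] + K1K2/[H⁺]²) = 1/(1 + 10^+1.34 + 10^-0.81) = 0.04342
DIC = [CO2*]/α₀ = 5.424×10^-5 / 0.04342 = 1.249 mmol/kg
CA = (α₁ + 2α₂)·DIC = (0.9499 + 2×0.006724) × 1.249 = 1.20 mmol/kg

CA = 1.20 mmol/kg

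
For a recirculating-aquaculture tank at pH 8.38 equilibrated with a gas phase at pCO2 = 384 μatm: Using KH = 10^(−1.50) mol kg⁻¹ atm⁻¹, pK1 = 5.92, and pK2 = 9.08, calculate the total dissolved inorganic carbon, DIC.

DIC = 4.21 mmol/kg

[CO2*] = KH · pCO2 = 10^(−1.50) × 384×10^-6 = 1.214×10^-5 mol/kg
α₀ = 1/(1 + K1/[H⁺] + K1K2/[H⁺]²) = 1/(1 + 10^+2.46 + 10^+1.76) = 0.002882
DIC = [CO2*]/α₀ = 1.214×10^-5 / 0.002882 = 4.21 mmol/kg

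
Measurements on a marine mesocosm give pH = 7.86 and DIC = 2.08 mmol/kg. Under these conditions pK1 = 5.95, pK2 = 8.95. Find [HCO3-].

[HCO3⁻] = 1.90 mmol/kg

α₁ = 1 / (1 + [H⁺]/K1 + K2/[H⁺]) = 1 / (1 + 10^-1.91 + 10^-1.09)
   = 1 / (1 + 0.012303 + 0.081283) = 1/1.0936 = 0.9144
[HCO3⁻] = α₁ × DIC = 0.9144 × 2.08 = 1.90 mmol/kg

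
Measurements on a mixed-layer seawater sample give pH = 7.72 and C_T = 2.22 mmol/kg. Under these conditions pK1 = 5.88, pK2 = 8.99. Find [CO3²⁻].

α₂ = 1 / (1 + [H⁺]/K2 + [H⁺]²/(K1K2)) = 1 / (1 + 10^+1.27 + 10^-0.57)
   = 1 / (1 + 18.621 + 0.26915) = 1/19.890 = 0.05028
[CO3²⁻] = α₂ × DIC = 0.05028 × 2.22 = 0.112 mmol/kg

[CO3²⁻] = 0.112 mmol/kg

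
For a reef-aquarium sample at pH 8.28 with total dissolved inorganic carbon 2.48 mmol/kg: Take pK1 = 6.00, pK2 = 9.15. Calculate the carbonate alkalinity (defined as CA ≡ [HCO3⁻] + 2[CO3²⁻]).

CA = 2.76 mmol/kg

CA = [HCO3⁻] + 2[CO3²⁻] = (α₁ + 2α₂)·DIC
At pH 8.28: [H⁺]/K1 = 10^-2.28 = 0.0052481, K2/[H⁺] = 10^-0.87 = 0.13490
α₁ = 1/(1 + 0.0052481 + 0.13490) = 1/1.1401 = 0.8771; α₂ = α₁·K2/[H⁺] = 0.1183
α₁ + 2α₂ = 1.1137
CA = 1.1137 × 2.48 = 2.76 mmol/kg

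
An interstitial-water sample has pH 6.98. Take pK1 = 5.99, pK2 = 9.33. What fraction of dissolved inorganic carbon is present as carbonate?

α₂ = 1 / (1 + [H⁺]/K2 + [H⁺]²/(K1K2)) = 1 / (1 + 10^+2.35 + 10^+1.36)
   = 1 / (1 + 223.87 + 22.909) = 1/247.78 = 0.004036

α₂ = 0.00404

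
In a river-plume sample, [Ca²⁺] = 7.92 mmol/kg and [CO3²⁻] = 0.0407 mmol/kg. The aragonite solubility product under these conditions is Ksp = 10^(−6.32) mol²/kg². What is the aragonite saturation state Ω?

Ω = 0.673

Ksp = 10^(−6.32) = 4.786×10^-7
Ω = [Ca²⁺][CO3²⁻]/Ksp = (7.92×10^-3)(0.0407×10^-3) / 4.786×10^-7 = 0.673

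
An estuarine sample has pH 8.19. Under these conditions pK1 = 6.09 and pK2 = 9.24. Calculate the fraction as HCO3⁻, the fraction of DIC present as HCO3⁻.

α₁ = 1 / (1 + [H⁺]/K1 + K2/[H⁺]) = 1 / (1 + 10^-2.10 + 10^-1.05)
   = 1 / (1 + 0.0079433 + 0.089125) = 1/1.0971 = 0.9115

α₁ = 0.912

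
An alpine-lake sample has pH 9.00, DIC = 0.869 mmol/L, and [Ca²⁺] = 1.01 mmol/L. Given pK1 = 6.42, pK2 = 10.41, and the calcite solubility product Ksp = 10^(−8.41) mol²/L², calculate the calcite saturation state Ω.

α₂ = 1 / (1 + [H⁺]/K2 + [H⁺]²/(K1K2)) = 1 / (1 + 10^+1.41 + 10^-1.17)
   = 1 / (1 + 25.704 + 0.067608) = 1/26.772 = 0.03735
[CO3²⁻] = α₂ × DIC = 0.03735 × 0.869 = 0.03246 mmol/L
Ksp = 10^(−8.41) = 3.890×10^-9
Ω = [Ca²⁺][CO3²⁻]/Ksp = (1.01×10^-3)(3.246×10^-5) / 3.890×10^-9 = 8.43

Ω = 8.43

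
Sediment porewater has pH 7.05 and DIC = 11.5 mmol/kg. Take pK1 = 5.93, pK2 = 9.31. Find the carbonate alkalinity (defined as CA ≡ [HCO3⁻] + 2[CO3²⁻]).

CA = [HCO3⁻] + 2[CO3²⁻] = (α₁ + 2α₂)·DIC
At pH 7.05: [H⁺]/K1 = 10^-1.12 = 0.075858, K2/[H⁺] = 10^-2.26 = 0.0054954
α₁ = 1/(1 + 0.075858 + 0.0054954) = 1/1.0814 = 0.9248; α₂ = α₁·K2/[H⁺] = 0.005082
α₁ + 2α₂ = 0.9349
CA = 0.9349 × 11.5 = 10.8 mmol/kg

CA = 10.8 mmol/kg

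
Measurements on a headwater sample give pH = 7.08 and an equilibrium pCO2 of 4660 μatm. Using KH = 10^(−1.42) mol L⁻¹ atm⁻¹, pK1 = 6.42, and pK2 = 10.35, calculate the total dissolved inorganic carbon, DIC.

DIC = 0.987 mmol/L

[CO2*] = KH · pCO2 = 10^(−1.42) × 4660×10^-6 = 1.772×10^-4 mol/L
α₀ = 1/(1 + K1/[H⁺] + K1K2/[H⁺]²) = 1/(1 + 10^+0.66 + 10^-2.61) = 0.1794
DIC = [CO2*]/α₀ = 1.772×10^-4 / 0.1794 = 0.987 mmol/L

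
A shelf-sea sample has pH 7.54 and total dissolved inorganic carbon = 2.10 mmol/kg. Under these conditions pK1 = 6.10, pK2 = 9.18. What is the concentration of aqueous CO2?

[CO2*] = 0.0720 mmol/kg

α₀ = 1 / (1 + K1/[H⁺] + K1K2/[H⁺]²) = 1 / (1 + 10^+1.44 + 10^-0.20)
   = 1 / (1 + 27.542 + 0.63096) = 1/29.173 = 0.03428
[CO2*] = α₀ × DIC = 0.03428 × 2.10 = 0.0720 mmol/kg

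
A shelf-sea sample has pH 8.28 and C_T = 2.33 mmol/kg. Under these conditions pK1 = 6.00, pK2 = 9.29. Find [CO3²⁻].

α₂ = 1 / (1 + [H⁺]/K2 + [H⁺]²/(K1K2)) = 1 / (1 + 10^+1.01 + 10^-1.27)
   = 1 / (1 + 10.233 + 0.053703) = 1/11.287 = 0.08860
[CO3²⁻] = α₂ × DIC = 0.08860 × 2.33 = 0.206 mmol/kg

[CO3²⁻] = 0.206 mmol/kg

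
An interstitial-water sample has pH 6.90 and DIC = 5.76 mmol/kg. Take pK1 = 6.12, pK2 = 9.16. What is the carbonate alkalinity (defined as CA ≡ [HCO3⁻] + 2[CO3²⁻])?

CA = 4.97 mmol/kg

CA = [HCO3⁻] + 2[CO3²⁻] = (α₁ + 2α₂)·DIC
At pH 6.90: [H⁺]/K1 = 10^-0.78 = 0.16596, K2/[H⁺] = 10^-2.26 = 0.0054954
α₁ = 1/(1 + 0.16596 + 0.0054954) = 1/1.1715 = 0.8536; α₂ = α₁·K2/[H⁺] = 0.004691
α₁ + 2α₂ = 0.8630
CA = 0.8630 × 5.76 = 4.97 mmol/kg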